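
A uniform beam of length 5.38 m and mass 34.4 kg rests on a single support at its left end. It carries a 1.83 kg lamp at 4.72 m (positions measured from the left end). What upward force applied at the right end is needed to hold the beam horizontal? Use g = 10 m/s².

F ≈ 188 N

Take moments about the left end.
Beam weight: 34.4 × 10 = 344 N down at 2.69 m → arm 2.69 m, τ = 344 × 2.69 = 925.4 N·m clockwise.
Lamp: 1.83 × 10 = 18.3 N down at 4.72 m → arm 4.72 m, τ = 18.3 × 4.72 = 86.38 N·m clockwise.
Net moment of the loads = 1012 N·m clockwise.
The upward force F acts at the right end, arm 5.38 m, giving F × 5.38 counterclockwise.
Balancing moments: F × 5.38 = 1012, giving F = 1012 / 5.38 = 188 N.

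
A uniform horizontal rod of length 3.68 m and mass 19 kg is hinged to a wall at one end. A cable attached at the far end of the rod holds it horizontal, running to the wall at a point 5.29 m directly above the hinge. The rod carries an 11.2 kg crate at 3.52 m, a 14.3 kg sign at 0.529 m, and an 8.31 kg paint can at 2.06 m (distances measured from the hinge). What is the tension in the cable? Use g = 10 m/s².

Taking torques about the hinge:
Beam weight: 19 × 10 = 190 N down at 1.84 m → arm 1.84 m, τ = 190 × 1.84 = 349.6 N·m clockwise.
Crate: 11.2 × 10 = 112 N down at 3.52 m → arm 3.52 m, τ = 112 × 3.52 = 394.2 N·m clockwise.
Sign: 14.3 × 10 = 143 N down at 0.529 m → arm 0.529 m, τ = 143 × 0.529 = 75.65 N·m clockwise.
Paint can: 8.31 × 10 = 83.1 N down at 2.06 m → arm 2.06 m, τ = 83.1 × 2.06 = 171.2 N·m clockwise.
Total clockwise load moment = 990.6 N·m.
The cable tension T acts at 3.68 m; only its component perpendicular to the rod, T sinθ, produces torque. sinθ = h/√(h²+d²) = 5.29/√(5.29²+3.68²) = 0.8209.
Setting net torque to zero: T × 3.68 × 0.8209 = 990.6 → T = 990.6 / 3.021 = 328 N.

T ≈ 328 N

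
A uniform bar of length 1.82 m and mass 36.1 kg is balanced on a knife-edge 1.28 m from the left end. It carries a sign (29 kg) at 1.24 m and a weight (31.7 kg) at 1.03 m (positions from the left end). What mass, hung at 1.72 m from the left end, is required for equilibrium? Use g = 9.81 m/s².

Choose the knife-edge (at 1.28 m from the left end) as the axis so the support reaction has zero arm there.
Beam weight: 36.1 × 9.81 = 354.1 N down at 0.91 m → arm 0.37 m, τ = 354.1 × 0.37 = 131 N·m counterclockwise.
Sign: 29 × 9.81 = 284.5 N down at 1.24 m → arm 0.04 m, τ = 284.5 × 0.04 = 11.38 N·m counterclockwise.
Weight: 31.7 × 9.81 = 311 N down at 1.03 m → arm 0.25 m, τ = 311 × 0.25 = 77.75 N·m counterclockwise.
Net moment of known loads = 220.1 N·m counterclockwise.
An unknown mass m at 1.72 m has arm 0.44 m; its moment is m·g·0.44 clockwise.
For rotational equilibrium, m × 9.81 × 0.44 = 220.1, so m = 220.1 / (9.81 × 0.44) = 51 kg.

m ≈ 51 kg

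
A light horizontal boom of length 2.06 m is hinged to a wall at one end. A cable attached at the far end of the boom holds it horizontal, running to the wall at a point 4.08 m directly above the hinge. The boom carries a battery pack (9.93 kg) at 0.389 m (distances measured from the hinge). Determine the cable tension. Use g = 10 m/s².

Take moments about the hinge.
Battery pack: 9.93 × 10 = 99.3 N down at 0.389 m → arm 0.389 m, τ = 99.3 × 0.389 = 38.63 N·m clockwise.
Total clockwise load moment = 38.63 N·m.
The cable tension T acts at 2.06 m; only its component perpendicular to the boom, T sinθ, produces torque. sinθ = h/√(h²+d²) = 4.08/√(4.08²+2.06²) = 0.8927.
Balancing moments: T × 2.06 × 0.8927 = 38.63, giving T = 38.63 / 1.839 = 21 N.

T ≈ 21 N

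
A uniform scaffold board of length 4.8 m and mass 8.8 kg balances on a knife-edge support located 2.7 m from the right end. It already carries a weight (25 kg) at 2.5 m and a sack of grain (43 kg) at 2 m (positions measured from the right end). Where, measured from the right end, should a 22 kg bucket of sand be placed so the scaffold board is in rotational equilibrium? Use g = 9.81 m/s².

x ≈ 4.42 m from the right end

About the knife-edge support (at 2.7 m from the right end):
Beam weight: 8.8 × 9.81 = 86.33 N down at 2.4 m → arm 0.3 m, τ = 86.33 × 0.3 = 25.9 N·m clockwise.
Weight: 25 × 9.81 = 245.2 N down at 2.5 m → arm 0.2 m, τ = 245.2 × 0.2 = 49.04 N·m clockwise.
Sack of grain: 43 × 9.81 = 421.8 N down at 2 m → arm 0.7 m, τ = 421.8 × 0.7 = 295.3 N·m clockwise.
Net moment of existing loads = 370.2 N·m clockwise.
The bucket of sand weighs 22 × 9.81 = 215.8 N and must supply an equal counterclockwise moment, so its lever arm about the knife-edge support is 370.2 / 215.8 = 1.72 m.
That puts it at 2.7 + 1.72 = 4.42 m from the right end.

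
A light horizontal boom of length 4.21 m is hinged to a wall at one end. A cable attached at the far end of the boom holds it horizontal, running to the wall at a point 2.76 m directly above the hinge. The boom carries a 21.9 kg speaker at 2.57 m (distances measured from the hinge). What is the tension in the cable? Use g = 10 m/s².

T ≈ 244 N

Taking torques about the hinge:
Speaker: 21.9 × 10 = 219 N down at 2.57 m → arm 2.57 m, τ = 219 × 2.57 = 562.8 N·m clockwise.
Total clockwise load moment = 562.8 N·m.
The cable tension T acts at 4.21 m; only its component perpendicular to the boom, T sinθ, produces torque. sinθ = h/√(h²+d²) = 2.76/√(2.76²+4.21²) = 0.5483.
Στ = 0 ⇒ T × 4.21 × 0.5483 = 562.8 ⇒ T = 562.8 / 2.308 = 244 N.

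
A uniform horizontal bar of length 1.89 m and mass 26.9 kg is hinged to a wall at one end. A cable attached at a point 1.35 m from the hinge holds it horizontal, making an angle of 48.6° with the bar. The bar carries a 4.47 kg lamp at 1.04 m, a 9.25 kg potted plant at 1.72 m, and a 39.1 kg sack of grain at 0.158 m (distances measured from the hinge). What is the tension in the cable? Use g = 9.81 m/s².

T ≈ 505 N

Taking torques about the hinge:
Beam weight: 26.9 × 9.81 = 263.9 N down at 0.945 m → arm 0.945 m, τ = 263.9 × 0.945 = 249.4 N·m clockwise.
Lamp: 4.47 × 9.81 = 43.85 N down at 1.04 m → arm 1.04 m, τ = 43.85 × 1.04 = 45.6 N·m clockwise.
Potted plant: 9.25 × 9.81 = 90.74 N down at 1.72 m → arm 1.72 m, τ = 90.74 × 1.72 = 156.1 N·m clockwise.
Sack of grain: 39.1 × 9.81 = 383.6 N down at 0.158 m → arm 0.158 m, τ = 383.6 × 0.158 = 60.61 N·m clockwise.
Total clockwise load moment = 511.7 N·m.
The cable tension T acts at 1.35 m; only its component perpendicular to the bar, T sinθ, produces torque. sin 48.6° = 0.7501.
Setting net torque to zero: T × 1.35 × 0.7501 = 511.7 → T = 511.7 / 1.013 = 505 N.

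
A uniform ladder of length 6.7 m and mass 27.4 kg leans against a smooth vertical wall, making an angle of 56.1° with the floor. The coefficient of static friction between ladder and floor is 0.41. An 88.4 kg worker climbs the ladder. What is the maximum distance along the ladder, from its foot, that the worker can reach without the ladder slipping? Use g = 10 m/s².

About the foot of the ladder:
Ladder weight 27.4×10 = 274 N acts at 3.35 m along the ladder; its horizontal arm is 3.35·cos56.1° = 1.868 m → τ = 511.8 N·m clockwise.
Worker weight 88.4×10 = 884 N at distance d → arm d·cos56.1° → τ = 884·d·0.5577 clockwise.
Wall normal N at the top has arm L sinθ = 5.561 m counterclockwise, so Στ = 0 gives N·5.561 = 511.8 + 493·d.
ΣFy = 0 ⇒ N_floor = 1158 N, so the maximum friction is μ_s·N_floor = 0.41×1158 = 474.8 N. ΣFx = 0 ⇒ N_wall = f, so at the slipping point N = 474.8 N.
Substituting: 474.8×5.561 = 511.8 + 493·d ⇒ d = (2640 − 511.8) / 493 = 4.32 m.

d ≈ 4.32 m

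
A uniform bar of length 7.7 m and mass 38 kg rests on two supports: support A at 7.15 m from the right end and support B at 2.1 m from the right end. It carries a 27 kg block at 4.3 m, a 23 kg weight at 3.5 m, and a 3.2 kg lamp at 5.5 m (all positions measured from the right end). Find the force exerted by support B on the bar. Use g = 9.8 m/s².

Take moments about support A.
Beam weight: 38 × 9.8 = 372.4 N down at 3.85 m → arm 3.3 m, τ = 372.4 × 3.3 = 1229 N·m clockwise.
Block: 27 × 9.8 = 264.6 N down at 4.3 m → arm 2.85 m, τ = 264.6 × 2.85 = 754.1 N·m clockwise.
Weight: 23 × 9.8 = 225.4 N down at 3.5 m → arm 3.65 m, τ = 225.4 × 3.65 = 822.7 N·m clockwise.
Lamp: 3.2 × 9.8 = 31.36 N down at 5.5 m → arm 1.65 m, τ = 31.36 × 1.65 = 51.74 N·m clockwise.
Net load moment about support A = 2858 N·m clockwise.
Reaction R at support B is upward at 2.1 m, arm 5.05 m → moment R × 5.05 counterclockwise.
Στ = 0 ⇒ R × 5.05 = 2858 ⇒ R = 566 N.

R_B ≈ 566 N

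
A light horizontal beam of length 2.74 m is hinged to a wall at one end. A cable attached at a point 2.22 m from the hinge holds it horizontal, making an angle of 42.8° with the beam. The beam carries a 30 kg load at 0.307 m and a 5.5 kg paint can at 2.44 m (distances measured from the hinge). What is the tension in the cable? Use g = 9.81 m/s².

T ≈ 147 N

Sum moments about the hinge (the unknown hinge reaction has zero arm there).
Load: 30 × 9.81 = 294.3 N down at 0.307 m → arm 0.307 m, τ = 294.3 × 0.307 = 90.35 N·m clockwise.
Paint can: 5.5 × 9.81 = 53.96 N down at 2.44 m → arm 2.44 m, τ = 53.96 × 2.44 = 131.7 N·m clockwise.
Total clockwise load moment = 222 N·m.
The cable tension T acts at 2.22 m; only its component perpendicular to the beam, T sinθ, produces torque. sin 42.8° = 0.6794.
For rotational equilibrium, T × 2.22 × 0.6794 = 222, so T = 222 / 1.508 = 147 N.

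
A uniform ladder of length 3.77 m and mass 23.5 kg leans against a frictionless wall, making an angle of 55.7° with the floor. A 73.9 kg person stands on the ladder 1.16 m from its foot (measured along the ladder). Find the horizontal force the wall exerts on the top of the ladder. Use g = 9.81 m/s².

N_wall ≈ 231 N

Take moments about the foot of the ladder.
Ladder weight 23.5×9.81 = 230.5 N acts at 1.885 m along the ladder; its horizontal arm is 1.885·cos55.7° = 1.062 m → τ = 244.8 N·m clockwise.
Person: 73.9×9.81 = 725 N at 1.16 m → arm 0.6537 m → τ = 473.9 N·m clockwise.
Wall normal N acts horizontally at the top; its moment arm is the height L sinθ = 3.77·sin55.7° = 3.114 m, counterclockwise.
Setting net torque to zero: N × 3.114 = 718.7 → N = 231 N.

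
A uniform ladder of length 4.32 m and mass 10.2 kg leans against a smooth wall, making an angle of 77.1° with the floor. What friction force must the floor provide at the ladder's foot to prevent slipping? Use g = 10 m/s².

f ≈ 11.7 N

Sum moments about the foot of the ladder (the floor normal and friction both act there and drop out).
Ladder weight 10.2×10 = 102 N acts at 2.16 m along the ladder; its horizontal arm is 2.16·cos77.1° = 0.4822 m → τ = 49.18 N·m clockwise.
Wall normal N acts horizontally at the top; its moment arm is the height L sinθ = 4.32·sin77.1° = 4.211 m, counterclockwise.
Setting net torque to zero: N × 4.211 = 49.18 → N = 11.7 N.
ΣFx = 0: friction at the foot balances the wall's push, so f = N_wall = 11.7 N.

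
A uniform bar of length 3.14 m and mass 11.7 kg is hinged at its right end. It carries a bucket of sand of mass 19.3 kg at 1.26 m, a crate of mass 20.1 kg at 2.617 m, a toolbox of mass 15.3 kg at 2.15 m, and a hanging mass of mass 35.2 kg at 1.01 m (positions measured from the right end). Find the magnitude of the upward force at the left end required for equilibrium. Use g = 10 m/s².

Sum moments about the right end (the unknown pivot reaction has zero arm there).
Beam weight: 11.7 × 10 = 117 N down at 1.57 m → arm 1.57 m, τ = 117 × 1.57 = 183.7 N·m counterclockwise.
Bucket of sand: 19.3 × 10 = 193 N down at 1.26 m → arm 1.26 m, τ = 193 × 1.26 = 243.2 N·m counterclockwise.
Crate: 20.1 × 10 = 201 N down at 2.617 m → arm 2.617 m, τ = 201 × 2.617 = 526 N·m counterclockwise.
Toolbox: 15.3 × 10 = 153 N down at 2.15 m → arm 2.15 m, τ = 153 × 2.15 = 328.9 N·m counterclockwise.
Hanging mass: 35.2 × 10 = 352 N down at 1.01 m → arm 1.01 m, τ = 352 × 1.01 = 355.5 N·m counterclockwise.
Net moment of the loads = 1637 N·m counterclockwise.
The upward force F acts at the left end, arm 3.14 m, giving F × 3.14 clockwise.
For rotational equilibrium, F × 3.14 = 1637, so F = 1637 / 3.14 = 521 N.

F ≈ 521 N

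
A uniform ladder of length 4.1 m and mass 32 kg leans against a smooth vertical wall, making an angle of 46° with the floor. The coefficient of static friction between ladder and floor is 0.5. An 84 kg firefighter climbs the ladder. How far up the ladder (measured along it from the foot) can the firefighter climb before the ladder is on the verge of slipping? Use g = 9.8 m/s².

About the foot of the ladder:
Ladder weight 32×9.8 = 313.6 N acts at 2.05 m along the ladder; its horizontal arm is 2.05·cos46° = 1.424 m → τ = 446.6 N·m clockwise.
Firefighter weight 84×9.8 = 823.2 N at distance d → arm d·cos46° → τ = 823.2·d·0.6947 clockwise.
Wall normal N at the top has arm L sinθ = 2.949 m counterclockwise, so Στ = 0 gives N·2.949 = 446.6 + 571.9·d.
ΣFy = 0 ⇒ N_floor = 1137 N, so the maximum friction is μ_s·N_floor = 0.5×1137 = 568.5 N. ΣFx = 0 ⇒ N_wall = f, so at the slipping point N = 568.5 N.
Substituting: 568.5×2.949 = 446.6 + 571.9·d ⇒ d = (1677 − 446.6) / 571.9 = 2.15 m.

d ≈ 2.15 m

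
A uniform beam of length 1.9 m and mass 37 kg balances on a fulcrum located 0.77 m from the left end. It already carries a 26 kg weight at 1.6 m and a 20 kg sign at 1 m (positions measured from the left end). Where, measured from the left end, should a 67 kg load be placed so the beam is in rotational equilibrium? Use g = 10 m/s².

x ≈ 0.28 m from the left end

Take moments about the fulcrum (at 0.77 m from the left end).
Beam weight: 37 × 10 = 370 N down at 0.95 m → arm 0.18 m, τ = 370 × 0.18 = 66.6 N·m clockwise.
Weight: 26 × 10 = 260 N down at 1.6 m → arm 0.83 m, τ = 260 × 0.83 = 215.8 N·m clockwise.
Sign: 20 × 10 = 200 N down at 1 m → arm 0.23 m, τ = 200 × 0.23 = 46 N·m clockwise.
Net moment of existing loads = 328.4 N·m clockwise.
The load weighs 67 × 10 = 670 N and must supply an equal counterclockwise moment, so its lever arm about the fulcrum is 328.4 / 670 = 0.49 m.
That puts it at 0.77 − 0.49 = 0.28 m from the left end.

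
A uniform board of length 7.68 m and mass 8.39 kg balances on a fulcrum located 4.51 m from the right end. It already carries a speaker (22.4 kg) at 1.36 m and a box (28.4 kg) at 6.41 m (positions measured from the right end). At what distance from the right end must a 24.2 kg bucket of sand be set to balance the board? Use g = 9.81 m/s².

Sum moments about the fulcrum (at 4.51 m from the right end) (the support reaction has zero arm there).
Beam weight: 8.39 × 9.81 = 82.31 N down at 3.84 m → arm 0.67 m, τ = 82.31 × 0.67 = 55.15 N·m clockwise.
Speaker: 22.4 × 9.81 = 219.7 N down at 1.36 m → arm 3.15 m, τ = 219.7 × 3.15 = 692.1 N·m clockwise.
Box: 28.4 × 9.81 = 278.6 N down at 6.41 m → arm 1.9 m, τ = 278.6 × 1.9 = 529.3 N·m counterclockwise.
Net moment of existing loads = 218 N·m clockwise.
The bucket of sand weighs 24.2 × 9.81 = 237.4 N and must supply an equal counterclockwise moment, so its lever arm about the fulcrum is 218 / 237.4 = 0.918 m.
That puts it at 4.51 + 0.918 = 5.43 m from the right end.

x ≈ 5.43 m from the right end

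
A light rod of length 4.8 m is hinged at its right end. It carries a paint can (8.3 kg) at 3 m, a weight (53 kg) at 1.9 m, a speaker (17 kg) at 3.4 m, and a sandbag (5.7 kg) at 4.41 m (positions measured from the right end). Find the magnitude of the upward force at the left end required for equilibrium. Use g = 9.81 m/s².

Sum moments about the right end (the unknown pivot reaction has zero arm there).
Paint can: 8.3 × 9.81 = 81.42 N down at 3 m → arm 3 m, τ = 81.42 × 3 = 244.3 N·m counterclockwise.
Weight: 53 × 9.81 = 519.9 N down at 1.9 m → arm 1.9 m, τ = 519.9 × 1.9 = 987.8 N·m counterclockwise.
Speaker: 17 × 9.81 = 166.8 N down at 3.4 m → arm 3.4 m, τ = 166.8 × 3.4 = 567.1 N·m counterclockwise.
Sandbag: 5.7 × 9.81 = 55.92 N down at 4.41 m → arm 4.41 m, τ = 55.92 × 4.41 = 246.6 N·m counterclockwise.
Net moment of the loads = 2046 N·m counterclockwise.
The upward force F acts at the left end, arm 4.8 m, giving F × 4.8 clockwise.
Setting net torque to zero: F × 4.8 = 2046 → F = 2046 / 4.8 = 426 N.

F ≈ 426 N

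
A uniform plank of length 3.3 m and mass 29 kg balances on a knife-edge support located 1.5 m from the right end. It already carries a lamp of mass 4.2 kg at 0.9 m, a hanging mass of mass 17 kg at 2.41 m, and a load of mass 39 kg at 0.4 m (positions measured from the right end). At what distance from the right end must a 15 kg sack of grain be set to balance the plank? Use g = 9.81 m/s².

Sum moments about the knife-edge support (at 1.5 m from the right end) (the support reaction has zero arm there).
Beam weight: 29 × 9.81 = 284.5 N down at 1.65 m → arm 0.15 m, τ = 284.5 × 0.15 = 42.67 N·m counterclockwise.
Lamp: 4.2 × 9.81 = 41.2 N down at 0.9 m → arm 0.6 m, τ = 41.2 × 0.6 = 24.72 N·m clockwise.
Hanging mass: 17 × 9.81 = 166.8 N down at 2.41 m → arm 0.91 m, τ = 166.8 × 0.91 = 151.8 N·m counterclockwise.
Load: 39 × 9.81 = 382.6 N down at 0.4 m → arm 1.1 m, τ = 382.6 × 1.1 = 420.9 N·m clockwise.
Net moment of existing loads = 251.1 N·m clockwise.
The sack of grain weighs 15 × 9.81 = 147.2 N and must supply an equal counterclockwise moment, so its lever arm about the knife-edge support is 251.1 / 147.2 = 1.71 m.
That puts it at 1.5 + 1.71 = 3.21 m from the right end.

x ≈ 3.21 m from the right end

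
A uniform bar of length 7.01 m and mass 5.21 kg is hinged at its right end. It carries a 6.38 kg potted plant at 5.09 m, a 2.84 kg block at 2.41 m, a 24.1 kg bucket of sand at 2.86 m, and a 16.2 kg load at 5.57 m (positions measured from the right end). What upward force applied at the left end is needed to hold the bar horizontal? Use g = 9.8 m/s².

F ≈ 303 N

About the right end:
Beam weight: 5.21 × 9.8 = 51.06 N down at 3.505 m → arm 3.505 m, τ = 51.06 × 3.505 = 179 N·m counterclockwise.
Potted plant: 6.38 × 9.8 = 62.52 N down at 5.09 m → arm 5.09 m, τ = 62.52 × 5.09 = 318.2 N·m counterclockwise.
Block: 2.84 × 9.8 = 27.83 N down at 2.41 m → arm 2.41 m, τ = 27.83 × 2.41 = 67.07 N·m counterclockwise.
Bucket of sand: 24.1 × 9.8 = 236.2 N down at 2.86 m → arm 2.86 m, τ = 236.2 × 2.86 = 675.5 N·m counterclockwise.
Load: 16.2 × 9.8 = 158.8 N down at 5.57 m → arm 5.57 m, τ = 158.8 × 5.57 = 884.5 N·m counterclockwise.
Net moment of the loads = 2124 N·m counterclockwise.
The upward force F acts at the left end, arm 7.01 m, giving F × 7.01 clockwise.
For rotational equilibrium, F × 7.01 = 2124, so F = 2124 / 7.01 = 303 N.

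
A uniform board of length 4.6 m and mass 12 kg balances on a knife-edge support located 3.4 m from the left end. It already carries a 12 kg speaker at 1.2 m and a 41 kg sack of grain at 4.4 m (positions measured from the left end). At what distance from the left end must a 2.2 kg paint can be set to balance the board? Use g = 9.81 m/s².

Sum moments about the knife-edge support (at 3.4 m from the left end) (the support reaction has zero arm there).
Beam weight: 12 × 9.81 = 117.7 N down at 2.3 m → arm 1.1 m, τ = 117.7 × 1.1 = 129.5 N·m counterclockwise.
Speaker: 12 × 9.81 = 117.7 N down at 1.2 m → arm 2.2 m, τ = 117.7 × 2.2 = 258.9 N·m counterclockwise.
Sack of grain: 41 × 9.81 = 402.2 N down at 4.4 m → arm 1 m, τ = 402.2 × 1 = 402.2 N·m clockwise.
Net moment of existing loads = 13.8 N·m clockwise.
The paint can weighs 2.2 × 9.81 = 21.58 N and must supply an equal counterclockwise moment, so its lever arm about the knife-edge support is 13.8 / 21.58 = 0.639 m.
That puts it at 3.4 − 0.639 = 2.76 m from the left end.

x ≈ 2.76 m from the left end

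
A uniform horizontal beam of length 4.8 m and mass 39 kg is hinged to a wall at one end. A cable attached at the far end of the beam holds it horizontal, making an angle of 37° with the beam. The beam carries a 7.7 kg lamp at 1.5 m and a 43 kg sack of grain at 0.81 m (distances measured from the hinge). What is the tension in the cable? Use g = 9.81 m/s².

T ≈ 475 N

Sum moments about the hinge (the unknown hinge reaction has zero arm there).
Beam weight: 39 × 9.81 = 382.6 N down at 2.4 m → arm 2.4 m, τ = 382.6 × 2.4 = 918.2 N·m clockwise.
Lamp: 7.7 × 9.81 = 75.54 N down at 1.5 m → arm 1.5 m, τ = 75.54 × 1.5 = 113.3 N·m clockwise.
Sack of grain: 43 × 9.81 = 421.8 N down at 0.81 m → arm 0.81 m, τ = 421.8 × 0.81 = 341.7 N·m clockwise.
Total clockwise load moment = 1373 N·m.
The cable tension T acts at 4.8 m; only its component perpendicular to the beam, T sinθ, produces torque. sin 37° = 0.6018.
For rotational equilibrium, T × 4.8 × 0.6018 = 1373, so T = 1373 / 2.889 = 475 N.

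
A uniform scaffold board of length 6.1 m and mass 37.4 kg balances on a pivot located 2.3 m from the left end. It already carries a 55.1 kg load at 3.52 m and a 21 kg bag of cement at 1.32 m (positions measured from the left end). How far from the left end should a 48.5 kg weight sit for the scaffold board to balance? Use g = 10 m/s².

Taking torques about the pivot (at 2.3 m from the left end):
Beam weight: 37.4 × 10 = 374 N down at 3.05 m → arm 0.75 m, τ = 374 × 0.75 = 280.5 N·m clockwise.
Load: 55.1 × 10 = 551 N down at 3.52 m → arm 1.22 m, τ = 551 × 1.22 = 672.2 N·m clockwise.
Bag of cement: 21 × 10 = 210 N down at 1.32 m → arm 0.98 m, τ = 210 × 0.98 = 205.8 N·m counterclockwise.
Net moment of existing loads = 746.9 N·m clockwise.
The weight weighs 48.5 × 10 = 485 N and must supply an equal counterclockwise moment, so its lever arm about the pivot is 746.9 / 485 = 1.54 m.
That puts it at 2.3 − 1.54 = 0.76 m from the left end.

x ≈ 0.76 m from the left end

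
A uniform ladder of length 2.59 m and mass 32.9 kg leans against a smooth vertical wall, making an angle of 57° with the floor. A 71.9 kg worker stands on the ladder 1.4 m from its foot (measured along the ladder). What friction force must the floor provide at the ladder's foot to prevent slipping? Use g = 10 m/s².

About the foot of the ladder:
Ladder weight 32.9×10 = 329 N acts at 1.295 m along the ladder; its horizontal arm is 1.295·cos57° = 0.7053 m → τ = 232 N·m clockwise.
Worker: 71.9×10 = 719 N at 1.4 m → arm 0.7625 m → τ = 548.2 N·m clockwise.
Wall normal N acts horizontally at the top; its moment arm is the height L sinθ = 2.59·sin57° = 2.172 m, counterclockwise.
Balancing moments: N × 2.172 = 780.2, giving N = 359 N.
ΣFx = 0: friction at the foot balances the wall's push, so f = N_wall = 359 N.

f ≈ 359 N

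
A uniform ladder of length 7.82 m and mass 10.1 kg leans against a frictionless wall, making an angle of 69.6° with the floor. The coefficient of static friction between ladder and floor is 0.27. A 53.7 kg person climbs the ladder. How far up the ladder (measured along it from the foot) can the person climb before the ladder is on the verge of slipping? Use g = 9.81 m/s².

d ≈ 6.01 m

Take moments about the foot of the ladder.
Ladder weight 10.1×9.81 = 99.08 N acts at 3.91 m along the ladder; its horizontal arm is 3.91·cos69.6° = 1.363 m → τ = 135 N·m clockwise.
Person weight 53.7×9.81 = 526.8 N at distance d → arm d·cos69.6° → τ = 526.8·d·0.3486 clockwise.
Wall normal N at the top has arm L sinθ = 7.33 m counterclockwise, so Στ = 0 gives N·7.33 = 135 + 183.6·d.
ΣFy = 0 ⇒ N_floor = 625.9 N, so the maximum friction is μ_s·N_floor = 0.27×625.9 = 169 N. ΣFx = 0 ⇒ N_wall = f, so at the slipping point N = 169 N.
Substituting: 169×7.33 = 135 + 183.6·d ⇒ d = (1239 − 135) / 183.6 = 6.01 m.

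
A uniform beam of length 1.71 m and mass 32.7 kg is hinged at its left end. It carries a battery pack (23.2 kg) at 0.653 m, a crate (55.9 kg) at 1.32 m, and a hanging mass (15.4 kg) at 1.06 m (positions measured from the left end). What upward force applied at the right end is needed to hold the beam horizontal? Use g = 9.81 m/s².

F ≈ 764 N

Take moments about the left end.
Beam weight: 32.7 × 9.81 = 320.8 N down at 0.855 m → arm 0.855 m, τ = 320.8 × 0.855 = 274.3 N·m clockwise.
Battery pack: 23.2 × 9.81 = 227.6 N down at 0.653 m → arm 0.653 m, τ = 227.6 × 0.653 = 148.6 N·m clockwise.
Crate: 55.9 × 9.81 = 548.4 N down at 1.32 m → arm 1.32 m, τ = 548.4 × 1.32 = 723.9 N·m clockwise.
Hanging mass: 15.4 × 9.81 = 151.1 N down at 1.06 m → arm 1.06 m, τ = 151.1 × 1.06 = 160.2 N·m clockwise.
Net moment of the loads = 1307 N·m clockwise.
The upward force F acts at the right end, arm 1.71 m, giving F × 1.71 counterclockwise.
Στ = 0 ⇒ F × 1.71 = 1307 ⇒ F = 1307 / 1.71 = 764 N.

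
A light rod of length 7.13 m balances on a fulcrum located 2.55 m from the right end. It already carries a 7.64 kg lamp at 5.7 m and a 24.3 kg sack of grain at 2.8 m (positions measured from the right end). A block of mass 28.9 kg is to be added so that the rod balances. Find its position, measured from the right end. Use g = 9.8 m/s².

Take moments about the fulcrum (at 2.55 m from the right end).
Lamp: 7.64 × 9.8 = 74.87 N down at 5.7 m → arm 3.15 m, τ = 74.87 × 3.15 = 235.8 N·m counterclockwise.
Sack of grain: 24.3 × 9.8 = 238.1 N down at 2.8 m → arm 0.25 m, τ = 238.1 × 0.25 = 59.52 N·m counterclockwise.
Net moment of existing loads = 295.3 N·m counterclockwise.
The block weighs 28.9 × 9.8 = 283.2 N and must supply an equal clockwise moment, so its lever arm about the fulcrum is 295.3 / 283.2 = 1.04 m.
That puts it at 2.55 − 1.04 = 1.51 m from the right end.

x ≈ 1.51 m from the right end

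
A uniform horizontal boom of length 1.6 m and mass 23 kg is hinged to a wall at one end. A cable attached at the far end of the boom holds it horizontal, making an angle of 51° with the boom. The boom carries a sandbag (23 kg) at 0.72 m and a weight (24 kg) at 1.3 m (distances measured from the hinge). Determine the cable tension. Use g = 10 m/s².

About the hinge:
Beam weight: 23 × 10 = 230 N down at 0.8 m → arm 0.8 m, τ = 230 × 0.8 = 184 N·m clockwise.
Sandbag: 23 × 10 = 230 N down at 0.72 m → arm 0.72 m, τ = 230 × 0.72 = 165.6 N·m clockwise.
Weight: 24 × 10 = 240 N down at 1.3 m → arm 1.3 m, τ = 240 × 1.3 = 312 N·m clockwise.
Total clockwise load moment = 661.6 N·m.
The cable tension T acts at 1.6 m; only its component perpendicular to the boom, T sinθ, produces torque. sin 51° = 0.7771.
Στ = 0 ⇒ T × 1.6 × 0.7771 = 661.6 ⇒ T = 661.6 / 1.243 = 532 N.

T ≈ 532 N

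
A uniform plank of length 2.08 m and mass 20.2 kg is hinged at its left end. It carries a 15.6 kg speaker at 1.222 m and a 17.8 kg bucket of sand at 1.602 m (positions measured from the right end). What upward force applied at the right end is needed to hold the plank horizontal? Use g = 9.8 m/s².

F ≈ 202 N

Sum moments about the left end (the unknown pivot reaction has zero arm there).
Beam weight: 20.2 × 9.8 = 198 N down at 1.04 m → arm 1.04 m, τ = 198 × 1.04 = 205.9 N·m clockwise.
Speaker: 15.6 × 9.8 = 152.9 N down at 1.222 m → arm 0.858 m, τ = 152.9 × 0.858 = 131.2 N·m clockwise.
Bucket of sand: 17.8 × 9.8 = 174.4 N down at 1.602 m → arm 0.478 m, τ = 174.4 × 0.478 = 83.36 N·m clockwise.
Net moment of the loads = 420.5 N·m clockwise.
The upward force F acts at the right end, arm 2.08 m, giving F × 2.08 counterclockwise.
Στ = 0 ⇒ F × 2.08 = 420.5 ⇒ F = 420.5 / 2.08 = 202 N.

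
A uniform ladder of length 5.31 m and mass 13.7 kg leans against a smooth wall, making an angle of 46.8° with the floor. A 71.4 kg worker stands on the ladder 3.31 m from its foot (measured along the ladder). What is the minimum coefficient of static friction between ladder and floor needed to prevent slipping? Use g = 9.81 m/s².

Taking torques about the foot of the ladder:
Ladder weight 13.7×9.81 = 134.4 N acts at 2.655 m along the ladder; its horizontal arm is 2.655·cos46.8° = 1.817 m → τ = 244.2 N·m clockwise.
Worker: 71.4×9.81 = 700.4 N at 3.31 m → arm 2.266 m → τ = 1587 N·m clockwise.
Wall normal N acts horizontally at the top; its moment arm is the height L sinθ = 5.31·sin46.8° = 3.871 m, counterclockwise.
Στ = 0 ⇒ N × 3.871 = 1831 ⇒ N = 473 N.
ΣFx = 0 ⇒ f = N_wall = 473 N. ΣFy = 0 ⇒ N_floor = 834.8 N.
μ_min = f / N_floor = 473 / 834.8 = 0.567.

μ_min ≈ 0.567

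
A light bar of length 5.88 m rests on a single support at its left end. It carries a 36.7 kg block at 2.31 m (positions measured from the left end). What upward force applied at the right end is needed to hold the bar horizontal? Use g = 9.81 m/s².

F ≈ 141 N

Sum moments about the left end (the unknown pivot reaction has zero arm there).
Block: 36.7 × 9.81 = 360 N down at 2.31 m → arm 2.31 m, τ = 360 × 2.31 = 831.6 N·m clockwise.
Net moment of the loads = 831.6 N·m clockwise.
The upward force F acts at the right end, arm 5.88 m, giving F × 5.88 counterclockwise.
For rotational equilibrium, F × 5.88 = 831.6, so F = 831.6 / 5.88 = 141 N.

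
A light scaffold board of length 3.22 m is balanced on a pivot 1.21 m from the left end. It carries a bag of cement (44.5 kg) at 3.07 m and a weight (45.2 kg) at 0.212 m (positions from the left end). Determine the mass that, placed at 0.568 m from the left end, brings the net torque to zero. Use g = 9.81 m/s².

Take moments about the pivot (at 1.21 m from the left end).
Bag of cement: 44.5 × 9.81 = 436.5 N down at 3.07 m → arm 1.86 m, τ = 436.5 × 1.86 = 811.9 N·m clockwise.
Weight: 45.2 × 9.81 = 443.4 N down at 0.212 m → arm 0.998 m, τ = 443.4 × 0.998 = 442.5 N·m counterclockwise.
Net moment of known loads = 369.4 N·m clockwise.
An unknown mass m at 0.568 m has arm 0.642 m; its moment is m·g·0.642 counterclockwise.
For rotational equilibrium, m × 9.81 × 0.642 = 369.4, so m = 369.4 / (9.81 × 0.642) = 58.7 kg.

m ≈ 58.7 kg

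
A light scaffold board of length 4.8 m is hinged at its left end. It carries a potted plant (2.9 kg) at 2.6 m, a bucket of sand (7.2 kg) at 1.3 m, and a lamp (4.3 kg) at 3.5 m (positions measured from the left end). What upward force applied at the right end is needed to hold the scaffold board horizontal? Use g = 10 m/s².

F ≈ 66.6 N

Taking torques about the left end:
Potted plant: 2.9 × 10 = 29 N down at 2.6 m → arm 2.6 m, τ = 29 × 2.6 = 75.4 N·m clockwise.
Bucket of sand: 7.2 × 10 = 72 N down at 1.3 m → arm 1.3 m, τ = 72 × 1.3 = 93.6 N·m clockwise.
Lamp: 4.3 × 10 = 43 N down at 3.5 m → arm 3.5 m, τ = 43 × 3.5 = 150.5 N·m clockwise.
Net moment of the loads = 319.5 N·m clockwise.
The upward force F acts at the right end, arm 4.8 m, giving F × 4.8 counterclockwise.
Balancing moments: F × 4.8 = 319.5, giving F = 319.5 / 4.8 = 66.6 N.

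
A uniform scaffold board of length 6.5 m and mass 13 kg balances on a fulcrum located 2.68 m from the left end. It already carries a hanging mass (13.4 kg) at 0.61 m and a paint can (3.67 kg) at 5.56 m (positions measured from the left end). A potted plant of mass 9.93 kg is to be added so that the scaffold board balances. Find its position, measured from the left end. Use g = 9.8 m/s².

x ≈ 3.66 m from the left end

Choose the fulcrum (at 2.68 m from the left end) as the axis so the support reaction has zero arm there.
Beam weight: 13 × 9.8 = 127.4 N down at 3.25 m → arm 0.57 m, τ = 127.4 × 0.57 = 72.62 N·m clockwise.
Hanging mass: 13.4 × 9.8 = 131.3 N down at 0.61 m → arm 2.07 m, τ = 131.3 × 2.07 = 271.8 N·m counterclockwise.
Paint can: 3.67 × 9.8 = 35.97 N down at 5.56 m → arm 2.88 m, τ = 35.97 × 2.88 = 103.6 N·m clockwise.
Net moment of existing loads = 95.58 N·m counterclockwise.
The potted plant weighs 9.93 × 9.8 = 97.31 N and must supply an equal clockwise moment, so its lever arm about the fulcrum is 95.58 / 97.31 = 0.982 m.
That puts it at 2.68 + 0.982 = 3.66 m from the left end.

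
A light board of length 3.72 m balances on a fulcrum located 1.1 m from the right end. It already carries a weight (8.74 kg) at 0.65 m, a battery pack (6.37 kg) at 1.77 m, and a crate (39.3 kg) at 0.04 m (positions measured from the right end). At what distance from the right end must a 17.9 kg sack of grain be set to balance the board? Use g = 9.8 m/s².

Take moments about the fulcrum (at 1.1 m from the right end).
Weight: 8.74 × 9.8 = 85.65 N down at 0.65 m → arm 0.45 m, τ = 85.65 × 0.45 = 38.54 N·m clockwise.
Battery pack: 6.37 × 9.8 = 62.43 N down at 1.77 m → arm 0.67 m, τ = 62.43 × 0.67 = 41.83 N·m counterclockwise.
Crate: 39.3 × 9.8 = 385.1 N down at 0.04 m → arm 1.06 m, τ = 385.1 × 1.06 = 408.2 N·m clockwise.
Net moment of existing loads = 404.9 N·m clockwise.
The sack of grain weighs 17.9 × 9.8 = 175.4 N and must supply an equal counterclockwise moment, so its lever arm about the fulcrum is 404.9 / 175.4 = 2.31 m.
That puts it at 1.1 + 2.31 = 3.41 m from the right end.

x ≈ 3.41 m from the right end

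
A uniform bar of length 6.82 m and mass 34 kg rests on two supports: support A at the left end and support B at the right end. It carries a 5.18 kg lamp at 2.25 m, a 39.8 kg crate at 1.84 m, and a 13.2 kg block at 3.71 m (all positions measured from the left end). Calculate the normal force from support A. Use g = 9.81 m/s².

R_A ≈ 545 N

About support B:
Beam weight: 34 × 9.81 = 333.5 N down at 3.41 m → arm 3.41 m, τ = 333.5 × 3.41 = 1137 N·m counterclockwise.
Lamp: 5.18 × 9.81 = 50.82 N down at 2.25 m → arm 4.57 m, τ = 50.82 × 4.57 = 232.2 N·m counterclockwise.
Crate: 39.8 × 9.81 = 390.4 N down at 1.84 m → arm 4.98 m, τ = 390.4 × 4.98 = 1944 N·m counterclockwise.
Block: 13.2 × 9.81 = 129.5 N down at 3.71 m → arm 3.11 m, τ = 129.5 × 3.11 = 402.7 N·m counterclockwise.
Net load moment about support B = 3716 N·m counterclockwise.
Reaction R at support A is upward at 0 m, arm 6.82 m → moment R × 6.82 clockwise.
Στ = 0 ⇒ R × 6.82 = 3716 ⇒ R = 545 N.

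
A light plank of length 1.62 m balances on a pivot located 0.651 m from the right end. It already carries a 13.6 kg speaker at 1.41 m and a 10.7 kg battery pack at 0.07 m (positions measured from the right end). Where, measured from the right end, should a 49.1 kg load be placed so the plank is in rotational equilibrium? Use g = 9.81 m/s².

Sum moments about the pivot (at 0.651 m from the right end) (the support reaction has zero arm there).
Speaker: 13.6 × 9.81 = 133.4 N down at 1.41 m → arm 0.759 m, τ = 133.4 × 0.759 = 101.3 N·m counterclockwise.
Battery pack: 10.7 × 9.81 = 105 N down at 0.07 m → arm 0.581 m, τ = 105 × 0.581 = 61 N·m clockwise.
Net moment of existing loads = 40.3 N·m counterclockwise.
The load weighs 49.1 × 9.81 = 481.7 N and must supply an equal clockwise moment, so its lever arm about the pivot is 40.3 / 481.7 = 0.0837 m.
That puts it at 0.651 − 0.0837 = 0.567 m from the right end.

x ≈ 0.567 m from the right end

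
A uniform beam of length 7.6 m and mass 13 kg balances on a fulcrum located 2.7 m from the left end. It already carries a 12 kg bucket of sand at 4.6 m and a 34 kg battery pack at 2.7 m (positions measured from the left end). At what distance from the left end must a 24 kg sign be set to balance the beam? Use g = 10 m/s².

x ≈ 1.15 m from the left end

About the fulcrum (at 2.7 m from the left end):
Beam weight: 13 × 10 = 130 N down at 3.8 m → arm 1.1 m, τ = 130 × 1.1 = 143 N·m clockwise.
Bucket of sand: 12 × 10 = 120 N down at 4.6 m → arm 1.9 m, τ = 120 × 1.9 = 228 N·m clockwise.
Battery pack: acts at the fulcrum, moment arm 0 → no torque.
Net moment of existing loads = 371 N·m clockwise.
The sign weighs 24 × 10 = 240 N and must supply an equal counterclockwise moment, so its lever arm about the fulcrum is 371 / 240 = 1.55 m.
That puts it at 2.7 − 1.55 = 1.15 m from the left end.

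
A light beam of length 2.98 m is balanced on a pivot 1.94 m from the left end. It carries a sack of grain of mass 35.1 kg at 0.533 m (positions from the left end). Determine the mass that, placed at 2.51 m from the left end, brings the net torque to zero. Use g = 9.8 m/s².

Sum moments about the pivot (at 1.94 m from the left end) (the support reaction has zero arm there).
Sack of grain: 35.1 × 9.8 = 344 N down at 0.533 m → arm 1.407 m, τ = 344 × 1.407 = 484 N·m counterclockwise.
Net moment of known loads = 484 N·m counterclockwise.
An unknown mass m at 2.51 m has arm 0.57 m; its moment is m·g·0.57 clockwise.
For rotational equilibrium, m × 9.8 × 0.57 = 484, so m = 484 / (9.8 × 0.57) = 86.6 kg.

m ≈ 86.6 kg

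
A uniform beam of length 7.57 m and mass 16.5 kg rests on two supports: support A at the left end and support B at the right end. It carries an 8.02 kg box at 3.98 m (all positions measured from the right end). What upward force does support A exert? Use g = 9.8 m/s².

Take moments about support B.
Beam weight: 16.5 × 9.8 = 161.7 N down at 3.785 m → arm 3.785 m, τ = 161.7 × 3.785 = 612 N·m counterclockwise.
Box: 8.02 × 9.8 = 78.6 N down at 3.98 m → arm 3.98 m, τ = 78.6 × 3.98 = 312.8 N·m counterclockwise.
Net load moment about support B = 924.8 N·m counterclockwise.
Reaction R at support A is upward at 7.57 m, arm 7.57 m → moment R × 7.57 clockwise.
Στ = 0 ⇒ R × 7.57 = 924.8 ⇒ R = 122 N.

R_A ≈ 122 N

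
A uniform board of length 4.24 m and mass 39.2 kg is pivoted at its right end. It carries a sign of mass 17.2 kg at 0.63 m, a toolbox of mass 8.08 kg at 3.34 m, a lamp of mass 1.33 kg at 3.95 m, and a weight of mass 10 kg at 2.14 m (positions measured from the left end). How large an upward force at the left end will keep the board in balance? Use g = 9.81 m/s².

F ≈ 402 N

Taking torques about the right end:
Beam weight: 39.2 × 9.81 = 384.6 N down at 2.12 m → arm 2.12 m, τ = 384.6 × 2.12 = 815.4 N·m counterclockwise.
Sign: 17.2 × 9.81 = 168.7 N down at 0.63 m → arm 3.61 m, τ = 168.7 × 3.61 = 609 N·m counterclockwise.
Toolbox: 8.08 × 9.81 = 79.26 N down at 3.34 m → arm 0.9 m, τ = 79.26 × 0.9 = 71.33 N·m counterclockwise.
Lamp: 1.33 × 9.81 = 13.05 N down at 3.95 m → arm 0.29 m, τ = 13.05 × 0.29 = 3.784 N·m counterclockwise.
Weight: 10 × 9.81 = 98.1 N down at 2.14 m → arm 2.1 m, τ = 98.1 × 2.1 = 206 N·m counterclockwise.
Net moment of the loads = 1706 N·m counterclockwise.
The upward force F acts at the left end, arm 4.24 m, giving F × 4.24 clockwise.
For rotational equilibrium, F × 4.24 = 1706, so F = 1706 / 4.24 = 402 N.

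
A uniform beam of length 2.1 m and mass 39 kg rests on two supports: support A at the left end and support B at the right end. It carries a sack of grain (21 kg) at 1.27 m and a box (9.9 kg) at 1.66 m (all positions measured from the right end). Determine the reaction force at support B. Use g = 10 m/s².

R_B ≈ 299 N

Choose support A as the axis so its reaction then has zero moment arm.
Beam weight: 39 × 10 = 390 N down at 1.05 m → arm 1.05 m, τ = 390 × 1.05 = 409.5 N·m clockwise.
Sack of grain: 21 × 10 = 210 N down at 1.27 m → arm 0.83 m, τ = 210 × 0.83 = 174.3 N·m clockwise.
Box: 9.9 × 10 = 99 N down at 1.66 m → arm 0.44 m, τ = 99 × 0.44 = 43.56 N·m clockwise.
Net load moment about support A = 627.4 N·m clockwise.
Reaction R at support B is upward at 0 m, arm 2.1 m → moment R × 2.1 counterclockwise.
For rotational equilibrium, R × 2.1 = 627.4, so R = 299 N.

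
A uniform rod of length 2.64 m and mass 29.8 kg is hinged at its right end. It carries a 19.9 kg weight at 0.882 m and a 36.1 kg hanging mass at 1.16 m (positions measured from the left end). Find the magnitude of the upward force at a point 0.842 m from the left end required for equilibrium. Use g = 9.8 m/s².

F ≈ 696 N

About the right end:
Beam weight: 29.8 × 9.8 = 292 N down at 1.32 m → arm 1.32 m, τ = 292 × 1.32 = 385.4 N·m counterclockwise.
Weight: 19.9 × 9.8 = 195 N down at 0.882 m → arm 1.758 m, τ = 195 × 1.758 = 342.8 N·m counterclockwise.
Hanging mass: 36.1 × 9.8 = 353.8 N down at 1.16 m → arm 1.48 m, τ = 353.8 × 1.48 = 523.6 N·m counterclockwise.
Net moment of the loads = 1252 N·m counterclockwise.
The upward force F acts at a point 0.842 m from the left end, arm 1.798 m, giving F × 1.798 clockwise.
For rotational equilibrium, F × 1.798 = 1252, so F = 1252 / 1.798 = 696 N.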